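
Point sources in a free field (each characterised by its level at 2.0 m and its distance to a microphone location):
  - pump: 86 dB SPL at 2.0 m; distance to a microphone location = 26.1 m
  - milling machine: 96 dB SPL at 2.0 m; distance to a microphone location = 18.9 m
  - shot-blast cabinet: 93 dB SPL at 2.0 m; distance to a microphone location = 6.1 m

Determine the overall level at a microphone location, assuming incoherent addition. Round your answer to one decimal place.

Propagate each source to the receiver with L = L_ref − 20·log₁₀(r/r_ref), then add intensities.
pump: 86 − 20·log₁₀(26.1/2.0) = 86 − 22.31 = 63.69 dB SPL.
milling machine: 96 − 20·log₁₀(18.9/2.0) = 96 − 19.51 = 76.49 dB SPL.
shot-blast cabinet: 93 − 20·log₁₀(6.1/2.0) = 93 − 9.69 = 83.31 dB SPL.
Σ 10^(L/10) = 2.614e+08 → L_total = 10·log₁₀(2.614e+08) = 84.17 dB SPL.

84.2 dB SPL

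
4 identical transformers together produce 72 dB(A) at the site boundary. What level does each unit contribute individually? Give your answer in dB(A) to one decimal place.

4 equal contributions raise the level by 10·log₁₀ 4 = 6.021 dB, so each unit alone gives 72 − 6.021.

66.0 dB(A)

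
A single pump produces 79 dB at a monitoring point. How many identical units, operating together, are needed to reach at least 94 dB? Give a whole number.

32

Need L₁ + 10·log₁₀ N ≥ 94, i.e. log₁₀ N ≥ 1.50.
N ≥ 10^(15.0/10) = 31.623, so N = 32.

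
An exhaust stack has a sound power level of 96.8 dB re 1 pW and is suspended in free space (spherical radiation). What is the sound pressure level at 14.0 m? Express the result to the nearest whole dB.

The power spreads over a sphere of area 4π·r², so L_p = L_w − 10·log₁₀(4π·r²).
4π·r² = 2463 m², 10·log₁₀ of that is 33.915 dB.
L_p = 96.8 − 33.915 = 62.89 dB.

63 dB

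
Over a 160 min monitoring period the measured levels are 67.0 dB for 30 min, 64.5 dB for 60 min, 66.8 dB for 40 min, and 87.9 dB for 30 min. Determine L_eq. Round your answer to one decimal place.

80.7 dB

L_eq = 10·log₁₀[(1/T)·Σ tᵢ·10^(Lᵢ/10)] with T = 160 min.
Σ tᵢ·10^(Lᵢ/10) = 30·10^(67.0/10) + 60·10^(64.5/10) + 40·10^(66.8/10) + 30·10^(87.9/10) = 1.901e+10.
L_eq = 10·log₁₀(1.901e+10/160) = 80.75 dB.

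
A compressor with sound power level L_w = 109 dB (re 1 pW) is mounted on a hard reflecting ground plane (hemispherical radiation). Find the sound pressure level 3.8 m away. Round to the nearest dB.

The power spreads over a hemisphere of area 2π·r², so L_p = L_w − 10·log₁₀(2π·r²).
2π·r² = 90.73 m², 10·log₁₀ of that is 19.577 dB.
L_p = 109 − 19.577 = 89.42 dB.

89 dB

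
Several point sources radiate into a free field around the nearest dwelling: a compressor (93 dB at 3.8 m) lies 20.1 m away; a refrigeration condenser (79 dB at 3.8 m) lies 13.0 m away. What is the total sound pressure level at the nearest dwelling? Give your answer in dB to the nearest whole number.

First find each source's level at the receiver (point-source: −20·log₁₀(r/r_ref)), then combine on an intensity basis.
compressor: 93 − 20·log₁₀(20.1/3.8) = 93 − 14.47 = 78.53 dB.
refrigeration condenser: 79 − 20·log₁₀(13.0/3.8) = 79 − 10.68 = 68.32 dB.
Σ 10^(L/10) = 7.810e+07 → L_total = 10·log₁₀(7.810e+07) = 78.93 dB.

79 dB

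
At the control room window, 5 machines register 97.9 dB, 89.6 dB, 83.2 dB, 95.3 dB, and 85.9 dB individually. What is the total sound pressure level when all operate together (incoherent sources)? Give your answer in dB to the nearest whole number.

For uncorrelated sources the intensities add, so convert each level to linear form, sum, and take 10·log₁₀ of the total.
Σ 10^(L/10) = 10^(97.9/10) + 10^(89.6/10) + 10^(83.2/10) + 10^(95.3/10) + 10^(85.9/10) = 1.106e+10.
L_total = 10·log₁₀(1.106e+10) = 100.44 dB.

100 dB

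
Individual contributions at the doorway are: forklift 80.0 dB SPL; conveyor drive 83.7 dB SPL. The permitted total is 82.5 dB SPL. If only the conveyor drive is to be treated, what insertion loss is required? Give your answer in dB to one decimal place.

The untreated sources together contribute 10^(80.0/10) = 1.000e+08, i.e. 80.00 dB SPL.
To meet 82.5 dB SPL overall, the treated conveyor drive may contribute at most 10^(82.5/10) − 1.000e+08 = 7.783e+07, i.e. 78.91 dB SPL.
So the conveyor drive must be reduced from 83.7 to 78.91 dB SPL: IL = 4.79 dB.

4.8 dB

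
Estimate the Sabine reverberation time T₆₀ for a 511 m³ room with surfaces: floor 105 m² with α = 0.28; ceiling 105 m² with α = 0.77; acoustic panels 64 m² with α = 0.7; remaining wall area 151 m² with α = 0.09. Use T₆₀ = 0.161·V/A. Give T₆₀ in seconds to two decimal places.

A = Σ Sᵢαᵢ = 105·0.28 + 105·0.77 + 64·0.7 + 151·0.09 = 168.64 m².
T₆₀ = 0.161 × 511 / 168.64 = 0.488 s.

0.49 s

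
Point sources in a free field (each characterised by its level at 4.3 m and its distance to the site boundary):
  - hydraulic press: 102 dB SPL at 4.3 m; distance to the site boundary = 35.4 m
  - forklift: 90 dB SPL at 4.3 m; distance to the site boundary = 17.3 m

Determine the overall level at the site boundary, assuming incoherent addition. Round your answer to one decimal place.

84.7 dB SPL

Apply inverse-square spreading to bring every level to the receiver, then sum 10^(L/10).
hydraulic press: 102 − 20·log₁₀(35.4/4.3) = 102 − 18.31 = 83.69 dB SPL.
forklift: 90 − 20·log₁₀(17.3/4.3) = 90 − 12.09 = 77.91 dB SPL.
Σ 10^(L/10) = 2.956e+08 → L_total = 10·log₁₀(2.956e+08) = 84.71 dB SPL.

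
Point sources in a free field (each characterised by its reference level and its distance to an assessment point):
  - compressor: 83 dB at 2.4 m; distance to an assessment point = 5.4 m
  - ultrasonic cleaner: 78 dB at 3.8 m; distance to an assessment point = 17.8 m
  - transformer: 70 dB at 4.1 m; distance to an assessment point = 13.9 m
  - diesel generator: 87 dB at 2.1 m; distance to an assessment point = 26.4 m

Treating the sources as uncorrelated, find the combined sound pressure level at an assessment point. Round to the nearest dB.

77 dB

Propagate each source to the receiver with L = L_ref − 20·log₁₀(r/r_ref), then add intensities.
compressor: 83 − 20·log₁₀(5.4/2.4) = 83 − 7.04 = 75.96 dB.
ultrasonic cleaner: 78 − 20·log₁₀(17.8/3.8) = 78 − 13.41 = 64.59 dB.
transformer: 70 − 20·log₁₀(13.9/4.1) = 70 − 10.60 = 59.40 dB.
diesel generator: 87 − 20·log₁₀(26.4/2.1) = 87 − 21.99 = 65.01 dB.
Σ 10^(L/10) = 4.633e+07 → L_total = 10·log₁₀(4.633e+07) = 76.66 dB.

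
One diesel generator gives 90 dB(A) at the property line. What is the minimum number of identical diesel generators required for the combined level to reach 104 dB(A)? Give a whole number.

26

The shortfall is 104 − 90 = 14.0 dB, and N units add 10·log₁₀ N, so need 10·log₁₀ N ≥ 14.0.
N ≥ 10^(14.0/10) = 25.119, so N = 26.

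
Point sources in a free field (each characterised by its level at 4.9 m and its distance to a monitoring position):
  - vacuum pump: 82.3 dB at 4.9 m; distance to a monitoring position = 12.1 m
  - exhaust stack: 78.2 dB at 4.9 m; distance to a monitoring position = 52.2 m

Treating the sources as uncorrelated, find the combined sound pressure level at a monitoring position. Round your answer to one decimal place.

74.5 dB

Propagate each source to the receiver with L = L_ref − 20·log₁₀(r/r_ref), then add intensities.
vacuum pump: 82.3 − 20·log₁₀(12.1/4.9) = 82.3 − 7.85 = 74.45 dB.
exhaust stack: 78.2 − 20·log₁₀(52.2/4.9) = 78.2 − 20.55 = 57.65 dB.
Σ 10^(L/10) = 2.843e+07 → L_total = 10·log₁₀(2.843e+07) = 74.54 dB.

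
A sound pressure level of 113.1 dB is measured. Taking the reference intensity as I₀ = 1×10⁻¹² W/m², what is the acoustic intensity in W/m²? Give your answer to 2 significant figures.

L = 10·log₁₀(I/I₀) ⇒ I = I₀·10^(L/10) = 10⁻¹² × 10^11.31.

0.20 W/m²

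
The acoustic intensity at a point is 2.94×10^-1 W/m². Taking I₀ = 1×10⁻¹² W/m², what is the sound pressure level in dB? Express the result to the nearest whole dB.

I/I₀ = 2.94×10^-1/10⁻¹² = 2.94×10^11, and L = 10·log₁₀(I/I₀).
L = 10·(0.4683 + 11) = 114.68 dB.

115 dB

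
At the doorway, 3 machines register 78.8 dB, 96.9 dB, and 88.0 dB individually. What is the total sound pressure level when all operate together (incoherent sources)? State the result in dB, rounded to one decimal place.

Incoherent sources combine by intensity addition: L_total = 10·log₁₀(Σ 10^(L_i/10)).
Σ 10^(L/10) = 10^(78.8/10) + 10^(96.9/10) + 10^(88.0/10) = 5.605e+09.
L_total = 10·log₁₀(5.605e+09) = 97.49 dB.

97.5 dB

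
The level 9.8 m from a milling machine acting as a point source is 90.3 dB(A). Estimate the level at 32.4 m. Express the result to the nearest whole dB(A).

80 dB(A)

Point-source attenuation: ΔL = 20·log₁₀(r₂/r₁) = 20·log₁₀(32.4/9.8) = 10.386 dB.
L₂ = 90.3 − 20·log₁₀(32.4/9.8) = 90.3 − 10.386 = 79.91 dB(A).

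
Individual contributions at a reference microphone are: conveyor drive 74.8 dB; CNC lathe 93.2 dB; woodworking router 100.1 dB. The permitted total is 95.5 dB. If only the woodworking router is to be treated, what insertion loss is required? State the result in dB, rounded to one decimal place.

8.6 dB

Fixed contribution from the other sources: Σ 10^(L/10) = 10^(74.8/10) + 10^(93.2/10) = 2.119e+09 (93.26 dB).
To meet 95.5 dB overall, the treated woodworking router may contribute at most 10^(95.5/10) − 2.119e+09 = 1.429e+09, i.e. 91.55 dB.
Required insertion loss = 100.1 − 91.55 = 8.55 dB.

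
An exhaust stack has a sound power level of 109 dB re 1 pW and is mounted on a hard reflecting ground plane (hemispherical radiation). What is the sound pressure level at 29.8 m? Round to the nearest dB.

72 dB

L_p = L_w − 10·log₁₀(2π·r²) with r = 29.8 m.
2π·r² = 5580 m², 10·log₁₀ of that is 37.466 dB.
L_p = 109 − 37.466 = 71.53 dB.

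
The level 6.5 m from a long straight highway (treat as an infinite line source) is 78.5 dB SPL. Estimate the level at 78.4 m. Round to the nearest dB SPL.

68 dB SPL

Cylindrical spreading from a line source gives a 10·log₁₀(r₂/r₁) drop.
L₂ = 78.5 − 10·log₁₀(78.4/6.5) = 78.5 − 10.814 = 67.69 dB SPL.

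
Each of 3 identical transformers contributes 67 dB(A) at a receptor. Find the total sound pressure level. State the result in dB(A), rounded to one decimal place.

L_total = L₁ + 10·log₁₀ N for N identical incoherent sources.
L_total = 67 + 10·log₁₀(3) = 67 + 4.771 = 71.77 dB(A).

71.8 dB(A)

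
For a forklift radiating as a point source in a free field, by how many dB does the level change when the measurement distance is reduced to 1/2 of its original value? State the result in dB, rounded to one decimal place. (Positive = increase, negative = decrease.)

A point source loses 6 dB per doubling of distance; generally ΔL = −20·log₁₀(r₂/r₁).
ΔL = −20·log₁₀(0.5) = +6.02 dB.

+6.0 dB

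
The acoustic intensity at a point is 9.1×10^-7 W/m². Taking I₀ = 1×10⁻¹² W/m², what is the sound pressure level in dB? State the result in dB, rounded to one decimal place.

L = 10·log₁₀(I/I₀) = 10·log₁₀(9.1×10^-7/10⁻¹²) = 10·log₁₀(9.1×10^5).
L = 10·(0.9590 + 5) = 59.59 dB.

59.6 dB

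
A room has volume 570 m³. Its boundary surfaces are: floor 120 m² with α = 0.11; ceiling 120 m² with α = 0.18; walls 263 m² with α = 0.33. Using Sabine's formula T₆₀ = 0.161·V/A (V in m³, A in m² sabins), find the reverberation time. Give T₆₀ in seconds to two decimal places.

Summing Sᵢαᵢ: 120·0.11 + 120·0.18 + 263·0.33 = 121.59 m².
T₆₀ = 0.161 × 570 / 121.59 = 0.755 s.

0.75 s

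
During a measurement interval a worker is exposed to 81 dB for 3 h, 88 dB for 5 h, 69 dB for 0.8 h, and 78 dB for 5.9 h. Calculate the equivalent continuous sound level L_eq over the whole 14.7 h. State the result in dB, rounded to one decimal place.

84.2 dB

Weight each interval's intensity by its duration and average over T = 14.7 h:
Σ tᵢ·10^(Lᵢ/10) = 3·10^(81/10) + 5·10^(88/10) + 0.8·10^(69/10) + 5.9·10^(78/10) = 3.911e+09.
L_eq = 10·log₁₀(3.911e+09/14.7) = 84.25 dB.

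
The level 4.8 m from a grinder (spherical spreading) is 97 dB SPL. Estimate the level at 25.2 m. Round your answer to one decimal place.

82.6 dB SPL

For a point source, L₂ = L₁ − 20·log₁₀(r₂/r₁).
L₂ = 97 − 20·log₁₀(25.2/4.8) = 97 − 14.403 = 82.60 dB SPL.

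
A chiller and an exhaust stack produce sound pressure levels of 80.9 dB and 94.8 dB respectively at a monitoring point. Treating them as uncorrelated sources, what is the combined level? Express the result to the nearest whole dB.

95 dB

Incoherent sources combine by intensity addition: L_total = 10·log₁₀(Σ 10^(L_i/10)).
Σ 10^(L/10) = 10^(80.9/10) + 10^(94.8/10) = 3.143e+09.
L_total = 10·log₁₀(3.143e+09) = 94.97 dB.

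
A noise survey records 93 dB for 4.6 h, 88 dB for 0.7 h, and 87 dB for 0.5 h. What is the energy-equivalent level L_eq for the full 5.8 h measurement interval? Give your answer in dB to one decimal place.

92.3 dB

The energy average is taken in the linear domain: L_eq = 10·log₁₀[(Σ tᵢ·10^(Lᵢ/10))/T], T = 5.8 h.
Σ tᵢ·10^(Lᵢ/10) = 4.6·10^(93/10) + 0.7·10^(88/10) + 0.5·10^(87/10) = 9.870e+09.
L_eq = 10·log₁₀(9.870e+09/5.8) = 92.31 dB.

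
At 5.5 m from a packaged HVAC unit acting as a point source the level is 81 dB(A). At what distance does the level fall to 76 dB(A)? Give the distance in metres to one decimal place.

9.8 m

Point-source spreading drops the level by 20·log₁₀(r₂/r₁); inverting, r₂/r₁ = 10^(ΔL/20).
r₂ = 5.5·10^((81−76)/20) = 5.5·10^(5.0/20) = 9.78 m.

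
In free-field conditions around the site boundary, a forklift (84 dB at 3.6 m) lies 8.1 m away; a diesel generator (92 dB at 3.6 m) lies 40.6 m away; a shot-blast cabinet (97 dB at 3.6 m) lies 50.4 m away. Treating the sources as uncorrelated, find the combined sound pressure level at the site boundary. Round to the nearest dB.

First find each source's level at the receiver (point-source: −20·log₁₀(r/r_ref)), then combine on an intensity basis.
forklift: 84 − 20·log₁₀(8.1/3.6) = 84 − 7.04 = 76.96 dB.
diesel generator: 92 − 20·log₁₀(40.6/3.6) = 92 − 21.04 = 70.96 dB.
shot-blast cabinet: 97 − 20·log₁₀(50.4/3.6) = 97 − 22.92 = 74.08 dB.
Σ 10^(L/10) = 8.765e+07 → L_total = 10·log₁₀(8.765e+07) = 79.43 dB.

79 dB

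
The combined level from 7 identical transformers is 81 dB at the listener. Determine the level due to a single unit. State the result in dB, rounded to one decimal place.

72.5 dB

Dividing the total intensity by 7 lowers the level by 10·log₁₀ 7 = 8.451 dB: L₁ = 81 − 8.451.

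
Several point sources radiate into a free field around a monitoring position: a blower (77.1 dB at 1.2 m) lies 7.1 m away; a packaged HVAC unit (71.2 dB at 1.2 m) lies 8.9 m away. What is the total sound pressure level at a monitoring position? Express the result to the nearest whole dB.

62 dB

First find each source's level at the receiver (point-source: −20·log₁₀(r/r_ref)), then combine on an intensity basis.
blower: 77.1 − 20·log₁₀(7.1/1.2) = 77.1 − 15.44 = 61.66 dB.
packaged HVAC unit: 71.2 − 20·log₁₀(8.9/1.2) = 71.2 − 17.40 = 53.80 dB.
Σ 10^(L/10) = 1.705e+06 → L_total = 10·log₁₀(1.705e+06) = 62.32 dB.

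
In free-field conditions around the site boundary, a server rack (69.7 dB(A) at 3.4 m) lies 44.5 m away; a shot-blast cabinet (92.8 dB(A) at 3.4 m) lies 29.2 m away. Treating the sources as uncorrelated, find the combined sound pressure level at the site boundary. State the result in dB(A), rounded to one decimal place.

First find each source's level at the receiver (point-source: −20·log₁₀(r/r_ref)), then combine on an intensity basis.
server rack: 69.7 − 20·log₁₀(44.5/3.4) = 69.7 − 22.34 = 47.36 dB(A).
shot-blast cabinet: 92.8 − 20·log₁₀(29.2/3.4) = 92.8 − 18.68 = 74.12 dB(A).
Σ 10^(L/10) = 2.589e+07 → L_total = 10·log₁₀(2.589e+07) = 74.13 dB(A).

74.1 dB(A)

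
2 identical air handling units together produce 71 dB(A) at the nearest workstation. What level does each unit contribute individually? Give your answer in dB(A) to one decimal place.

68.0 dB(A)

Dividing the total intensity by 2 lowers the level by 10·log₁₀ 2 = 3.010 dB: L₁ = 71 − 3.010.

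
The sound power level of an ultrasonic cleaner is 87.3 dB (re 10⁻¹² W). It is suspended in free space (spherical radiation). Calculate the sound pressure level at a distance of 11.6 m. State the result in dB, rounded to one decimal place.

The power spreads over a sphere of area 4π·r², so L_p = L_w − 10·log₁₀(4π·r²).
4π·r² = 1691 m², 10·log₁₀ of that is 32.281 dB.
L_p = 87.3 − 32.281 = 55.02 dB.

55.0 dB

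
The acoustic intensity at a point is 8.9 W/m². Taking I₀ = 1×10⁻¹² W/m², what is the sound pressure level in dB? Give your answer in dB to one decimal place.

Dividing by I₀ shifts the exponent by 12: I/I₀ = 8.9×10^12.
L = 10·(0.9494 + 12) = 129.49 dB.

129.5 dB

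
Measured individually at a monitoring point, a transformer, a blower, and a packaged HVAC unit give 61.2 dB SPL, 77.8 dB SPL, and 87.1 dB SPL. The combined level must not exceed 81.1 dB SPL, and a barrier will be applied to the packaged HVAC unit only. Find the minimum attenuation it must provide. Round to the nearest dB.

9 dB

The untreated sources together contribute 10^(61.2/10) + 10^(77.8/10) = 6.157e+07, i.e. 77.89 dB SPL.
The limit corresponds to 10^(81.1/10) = 1.288e+08; subtracting the fixed part leaves 6.725e+07 for the packaged HVAC unit, i.e. 78.28 dB SPL.
Required insertion loss = 87.1 − 78.28 = 8.82 dB.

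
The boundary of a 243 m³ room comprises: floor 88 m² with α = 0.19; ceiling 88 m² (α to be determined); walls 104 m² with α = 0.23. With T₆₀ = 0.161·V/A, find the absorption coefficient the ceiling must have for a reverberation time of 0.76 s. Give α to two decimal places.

0.12

Required total absorption A = 0.161·243/0.76 = 51.48 m².
Absorption from the other surfaces = 88·0.19 + 104·0.23 = 40.64 m², so the ceiling must supply 10.84 m² over 88 m².
α = 10.84/88 = 0.123.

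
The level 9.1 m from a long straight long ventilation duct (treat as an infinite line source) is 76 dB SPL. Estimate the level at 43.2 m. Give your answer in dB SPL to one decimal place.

Cylindrical spreading from a line source gives a 10·log₁₀(r₂/r₁) drop.
L₂ = 76 − 10·log₁₀(43.2/9.1) = 76 − 6.764 = 69.24 dB SPL.

69.2 dB SPL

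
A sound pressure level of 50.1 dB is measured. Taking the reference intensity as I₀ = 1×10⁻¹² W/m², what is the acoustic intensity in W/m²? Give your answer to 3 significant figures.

1.02e-07 W/m²

I = I₀·10^(L/10) = 10⁻¹² × 10^(50.1/10) = 10^(-6.990).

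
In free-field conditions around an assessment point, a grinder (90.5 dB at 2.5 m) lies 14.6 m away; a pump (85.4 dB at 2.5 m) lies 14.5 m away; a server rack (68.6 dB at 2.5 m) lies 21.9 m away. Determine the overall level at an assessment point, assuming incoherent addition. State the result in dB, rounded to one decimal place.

76.4 dB

Apply inverse-square spreading to bring every level to the receiver, then sum 10^(L/10).
grinder: 90.5 − 20·log₁₀(14.6/2.5) = 90.5 − 15.33 = 75.17 dB.
pump: 85.4 − 20·log₁₀(14.5/2.5) = 85.4 − 15.27 = 70.13 dB.
server rack: 68.6 − 20·log₁₀(21.9/2.5) = 68.6 − 18.85 = 49.75 dB.
Σ 10^(L/10) = 4.330e+07 → L_total = 10·log₁₀(4.330e+07) = 76.36 dB.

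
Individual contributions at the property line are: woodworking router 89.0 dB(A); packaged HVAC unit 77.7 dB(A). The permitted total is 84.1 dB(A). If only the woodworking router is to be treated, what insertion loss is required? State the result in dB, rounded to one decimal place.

The untreated sources together contribute 10^(77.7/10) = 5.888e+07, i.e. 77.70 dB(A).
The limit corresponds to 10^(84.1/10) = 2.570e+08; subtracting the fixed part leaves 1.982e+08 for the woodworking router, i.e. 82.97 dB(A).
So the woodworking router must be reduced from 89.0 to 82.97 dB(A): IL = 6.03 dB.

6.0 dB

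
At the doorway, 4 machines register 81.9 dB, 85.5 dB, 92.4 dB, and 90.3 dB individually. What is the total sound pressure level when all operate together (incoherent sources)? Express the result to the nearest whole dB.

95 dB

Incoherent sources combine by intensity addition: L_total = 10·log₁₀(Σ 10^(L_i/10)).
Σ 10^(L/10) = 10^(81.9/10) + 10^(85.5/10) + 10^(92.4/10) + 10^(90.3/10) = 3.319e+09.
L_total = 10·log₁₀(3.319e+09) = 95.21 dB.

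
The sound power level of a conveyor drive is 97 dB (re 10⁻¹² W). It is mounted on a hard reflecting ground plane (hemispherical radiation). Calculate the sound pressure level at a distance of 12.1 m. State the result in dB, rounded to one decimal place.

67.4 dB

L_p = L_w − 10·log₁₀(2π·r²) with r = 12.1 m.
2π·r² = 919.9 m², 10·log₁₀ of that is 29.638 dB.
L_p = 97 − 29.638 = 67.36 dB.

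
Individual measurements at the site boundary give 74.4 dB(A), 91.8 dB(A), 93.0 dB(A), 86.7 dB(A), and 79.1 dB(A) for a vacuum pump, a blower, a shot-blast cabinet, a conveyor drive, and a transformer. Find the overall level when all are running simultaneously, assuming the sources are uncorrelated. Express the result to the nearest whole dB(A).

For uncorrelated sources the intensities add, so convert each level to linear form, sum, and take 10·log₁₀ of the total.
Σ 10^(L/10) = 10^(74.4/10) + 10^(91.8/10) + 10^(93.0/10) + 10^(86.7/10) + 10^(79.1/10) = 4.085e+09.
L_total = 10·log₁₀(4.085e+09) = 96.11 dB(A).

96 dB(A)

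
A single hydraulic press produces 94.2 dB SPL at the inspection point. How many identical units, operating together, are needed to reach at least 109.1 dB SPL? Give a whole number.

The shortfall is 109.1 − 94.2 = 14.9 dB, and N units add 10·log₁₀ N, so need 10·log₁₀ N ≥ 14.9.
N ≥ 10^(14.9/10) = 30.903, so N = 31.

31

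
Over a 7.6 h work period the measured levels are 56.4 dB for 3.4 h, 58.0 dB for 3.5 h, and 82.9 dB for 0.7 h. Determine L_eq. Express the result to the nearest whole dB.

L_eq = 10·log₁₀[(1/T)·Σ tᵢ·10^(Lᵢ/10)] with T = 7.6 h.
Σ tᵢ·10^(Lᵢ/10) = 3.4·10^(56.4/10) + 3.5·10^(58.0/10) + 0.7·10^(82.9/10) = 1.402e+08.
L_eq = 10·log₁₀(1.402e+08/7.6) = 72.66 dB.

73 dB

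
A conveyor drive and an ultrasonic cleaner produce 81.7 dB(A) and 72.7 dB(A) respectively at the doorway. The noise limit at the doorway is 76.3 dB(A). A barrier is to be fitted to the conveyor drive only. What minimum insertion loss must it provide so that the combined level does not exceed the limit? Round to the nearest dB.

8 dB

Everything except the conveyor drive sums to 10^(72.7/10) = 1.862e+07 in linear terms, 72.70 dB(A).
To meet 76.3 dB(A) overall, the treated conveyor drive may contribute at most 10^(76.3/10) − 1.862e+07 = 2.404e+07, i.e. 73.81 dB(A).
Required insertion loss = 81.7 − 73.81 = 7.89 dB.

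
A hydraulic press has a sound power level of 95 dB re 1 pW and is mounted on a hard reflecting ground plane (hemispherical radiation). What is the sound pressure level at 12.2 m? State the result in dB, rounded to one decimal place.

65.3 dB

L_p = L_w − 10·log₁₀(2π·r²) with r = 12.2 m.
2π·r² = 935.2 m², 10·log₁₀ of that is 29.709 dB.
L_p = 95 − 29.709 = 65.29 dB.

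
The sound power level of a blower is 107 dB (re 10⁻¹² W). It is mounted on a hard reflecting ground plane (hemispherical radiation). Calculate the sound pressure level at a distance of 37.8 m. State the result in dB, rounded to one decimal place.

67.5 dB

Free-field hemispherical radiation: L_p = L_w − 10·log₁₀(2π·r²), r = 37.8 m.
2π·r² = 8978 m², 10·log₁₀ of that is 39.532 dB.
L_p = 107 − 39.532 = 67.47 dB.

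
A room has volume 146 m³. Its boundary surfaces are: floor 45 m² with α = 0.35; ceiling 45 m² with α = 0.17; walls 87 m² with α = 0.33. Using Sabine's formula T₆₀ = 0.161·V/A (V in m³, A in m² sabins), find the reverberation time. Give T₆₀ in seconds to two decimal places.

A = Σ Sᵢαᵢ = 45·0.35 + 45·0.17 + 87·0.33 = 52.11 m².
T₆₀ = 0.161 × 146 / 52.11 = 0.451 s.

0.45 s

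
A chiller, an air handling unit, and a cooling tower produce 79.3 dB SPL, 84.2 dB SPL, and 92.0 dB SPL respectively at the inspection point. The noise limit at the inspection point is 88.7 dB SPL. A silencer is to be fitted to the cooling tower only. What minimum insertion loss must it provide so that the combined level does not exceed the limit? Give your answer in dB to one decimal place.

6.1 dB

The untreated sources together contribute 10^(79.3/10) + 10^(84.2/10) = 3.481e+08, i.e. 85.42 dB SPL.
The limit corresponds to 10^(88.7/10) = 7.413e+08; subtracting the fixed part leaves 3.932e+08 for the cooling tower, i.e. 85.95 dB SPL.
Required insertion loss = 92.0 − 85.95 = 6.05 dB.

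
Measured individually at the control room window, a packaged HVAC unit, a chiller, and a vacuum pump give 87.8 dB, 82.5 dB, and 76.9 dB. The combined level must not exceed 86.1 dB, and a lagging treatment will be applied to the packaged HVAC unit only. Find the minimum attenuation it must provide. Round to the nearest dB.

5 dB

Everything except the packaged HVAC unit sums to 10^(82.5/10) + 10^(76.9/10) = 2.268e+08 in linear terms, 83.56 dB.
To meet 86.1 dB overall, the treated packaged HVAC unit may contribute at most 10^(86.1/10) − 2.268e+08 = 1.806e+08, i.e. 82.57 dB.
Required insertion loss = 87.8 − 82.57 = 5.23 dB.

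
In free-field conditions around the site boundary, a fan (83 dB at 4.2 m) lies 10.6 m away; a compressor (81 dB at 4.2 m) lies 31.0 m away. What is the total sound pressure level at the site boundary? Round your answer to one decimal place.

75.3 dB

Apply inverse-square spreading to bring every level to the receiver, then sum 10^(L/10).
fan: 83 − 20·log₁₀(10.6/4.2) = 83 − 8.04 = 74.96 dB.
compressor: 81 − 20·log₁₀(31.0/4.2) = 81 − 17.36 = 63.64 dB.
Σ 10^(L/10) = 3.364e+07 → L_total = 10·log₁₀(3.364e+07) = 75.27 dB.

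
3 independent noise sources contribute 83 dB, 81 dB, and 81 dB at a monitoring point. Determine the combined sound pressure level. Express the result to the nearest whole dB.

87 dB

Incoherent sources combine by intensity addition: L_total = 10·log₁₀(Σ 10^(L_i/10)).
Σ 10^(L/10) = 10^(83/10) + 10^(81/10) + 10^(81/10) = 4.513e+08.
L_total = 10·log₁₀(4.513e+08) = 86.54 dB.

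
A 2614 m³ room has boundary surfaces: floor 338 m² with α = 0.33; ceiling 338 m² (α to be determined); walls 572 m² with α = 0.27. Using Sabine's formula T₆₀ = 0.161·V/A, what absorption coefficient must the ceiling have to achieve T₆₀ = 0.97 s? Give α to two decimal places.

0.50

From T₆₀ = 0.161·V/A, the target T₆₀ = 0.97 s needs A = 0.161·2614/0.97 = 433.87 m².
Absorption from the other surfaces = 338·0.33 + 572·0.27 = 265.98 m², so the ceiling must supply 167.89 m² over 338 m².
α = 167.89/338 = 0.497.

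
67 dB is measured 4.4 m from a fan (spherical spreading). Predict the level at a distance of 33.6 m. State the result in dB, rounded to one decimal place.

Spherical spreading from a point source gives a 20·log₁₀(r₂/r₁) drop.
L₂ = 67 − 20·log₁₀(33.6/4.4) = 67 − 17.658 = 49.34 dB.

49.3 dB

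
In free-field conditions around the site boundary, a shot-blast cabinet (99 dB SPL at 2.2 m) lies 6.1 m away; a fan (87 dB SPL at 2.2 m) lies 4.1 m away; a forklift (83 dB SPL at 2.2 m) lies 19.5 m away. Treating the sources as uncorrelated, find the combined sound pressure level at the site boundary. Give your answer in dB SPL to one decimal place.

Apply inverse-square spreading to bring every level to the receiver, then sum 10^(L/10).
shot-blast cabinet: 99 − 20·log₁₀(6.1/2.2) = 99 − 8.86 = 90.14 dB SPL.
fan: 87 − 20·log₁₀(4.1/2.2) = 87 − 5.41 = 81.59 dB SPL.
forklift: 83 − 20·log₁₀(19.5/2.2) = 83 − 18.95 = 64.05 dB SPL.
Σ 10^(L/10) = 1.180e+09 → L_total = 10·log₁₀(1.180e+09) = 90.72 dB SPL.

90.7 dB SPL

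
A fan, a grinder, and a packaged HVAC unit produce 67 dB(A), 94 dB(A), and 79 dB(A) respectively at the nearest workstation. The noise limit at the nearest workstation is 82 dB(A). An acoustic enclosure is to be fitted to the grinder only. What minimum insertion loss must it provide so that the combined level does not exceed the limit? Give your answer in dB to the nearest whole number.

The untreated sources together contribute 10^(67/10) + 10^(79/10) = 8.444e+07, i.e. 79.27 dB(A).
To meet 82 dB(A) overall, the treated grinder may contribute at most 10^(82/10) − 8.444e+07 = 7.404e+07, i.e. 78.69 dB(A).
So the grinder must be reduced from 94 to 78.69 dB(A): IL = 15.31 dB.

15 dB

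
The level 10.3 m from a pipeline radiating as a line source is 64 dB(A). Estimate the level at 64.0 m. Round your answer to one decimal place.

56.1 dB(A)

Cylindrical spreading from a line source gives a 10·log₁₀(r₂/r₁) drop.
L₂ = 64 − 10·log₁₀(64.0/10.3) = 64 − 7.933 = 56.07 dB(A).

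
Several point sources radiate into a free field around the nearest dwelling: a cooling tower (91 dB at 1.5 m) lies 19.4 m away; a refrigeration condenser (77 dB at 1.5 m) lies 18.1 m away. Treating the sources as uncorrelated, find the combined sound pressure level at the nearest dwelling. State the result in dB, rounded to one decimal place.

First find each source's level at the receiver (point-source: −20·log₁₀(r/r_ref)), then combine on an intensity basis.
cooling tower: 91 − 20·log₁₀(19.4/1.5) = 91 − 22.23 = 68.77 dB.
refrigeration condenser: 77 − 20·log₁₀(18.1/1.5) = 77 − 21.63 = 55.37 dB.
Σ 10^(L/10) = 7.870e+06 → L_total = 10·log₁₀(7.870e+06) = 68.96 dB.

69.0 dB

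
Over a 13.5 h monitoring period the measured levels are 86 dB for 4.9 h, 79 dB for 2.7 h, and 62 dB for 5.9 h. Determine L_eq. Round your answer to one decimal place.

82.1 dB

The energy average is taken in the linear domain: L_eq = 10·log₁₀[(Σ tᵢ·10^(Lᵢ/10))/T], T = 13.5 h.
Σ tᵢ·10^(Lᵢ/10) = 4.9·10^(86/10) + 2.7·10^(79/10) + 5.9·10^(62/10) = 2.175e+09.
L_eq = 10·log₁₀(2.175e+09/13.5) = 82.07 dB.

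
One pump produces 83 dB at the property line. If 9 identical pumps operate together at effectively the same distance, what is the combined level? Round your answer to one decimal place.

92.5 dB

N identical incoherent sources raise the level by 10·log₁₀ N.
L_total = 83 + 10·log₁₀(9) = 83 + 9.542 = 92.54 dB.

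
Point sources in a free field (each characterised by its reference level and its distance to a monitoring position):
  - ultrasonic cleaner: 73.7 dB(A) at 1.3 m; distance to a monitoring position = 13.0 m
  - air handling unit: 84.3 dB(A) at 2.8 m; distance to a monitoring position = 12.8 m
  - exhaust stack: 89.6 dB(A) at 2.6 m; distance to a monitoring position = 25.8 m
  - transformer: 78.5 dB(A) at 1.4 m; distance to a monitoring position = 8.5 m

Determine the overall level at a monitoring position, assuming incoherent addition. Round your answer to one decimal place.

73.9 dB(A)

Propagate each source to the receiver with L = L_ref − 20·log₁₀(r/r_ref), then add intensities.
ultrasonic cleaner: 73.7 − 20·log₁₀(13.0/1.3) = 73.7 − 20.00 = 53.70 dB(A).
air handling unit: 84.3 − 20·log₁₀(12.8/2.8) = 84.3 − 13.20 = 71.10 dB(A).
exhaust stack: 89.6 − 20·log₁₀(25.8/2.6) = 89.6 − 19.93 = 69.67 dB(A).
transformer: 78.5 − 20·log₁₀(8.5/1.4) = 78.5 − 15.67 = 62.83 dB(A).
Σ 10^(L/10) = 2.430e+07 → L_total = 10·log₁₀(2.430e+07) = 73.86 dB(A).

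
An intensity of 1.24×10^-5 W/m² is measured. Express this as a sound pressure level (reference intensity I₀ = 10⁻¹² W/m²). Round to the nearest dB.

71 dB

I/I₀ = 1.24×10^-5/10⁻¹² = 1.24×10^7, and L = 10·log₁₀(I/I₀).
L = 10·(0.0934 + 7) = 70.93 dB.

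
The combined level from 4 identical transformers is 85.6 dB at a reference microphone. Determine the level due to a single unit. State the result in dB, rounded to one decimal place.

4 equal contributions raise the level by 10·log₁₀ 4 = 6.021 dB, so each unit alone gives 85.6 − 6.021.

79.6 dB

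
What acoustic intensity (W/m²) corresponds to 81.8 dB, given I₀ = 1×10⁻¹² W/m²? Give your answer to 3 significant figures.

0.000151 W/m²

L = 10·log₁₀(I/I₀) ⇒ I = I₀·10^(L/10) = 10⁻¹² × 10^8.18.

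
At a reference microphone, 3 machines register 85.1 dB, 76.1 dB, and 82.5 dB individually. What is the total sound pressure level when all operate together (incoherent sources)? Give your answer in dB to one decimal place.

87.3 dB

For uncorrelated sources the intensities add, so convert each level to linear form, sum, and take 10·log₁₀ of the total.
Σ 10^(L/10) = 10^(85.1/10) + 10^(76.1/10) + 10^(82.5/10) = 5.422e+08.
L_total = 10·log₁₀(5.422e+08) = 87.34 dB.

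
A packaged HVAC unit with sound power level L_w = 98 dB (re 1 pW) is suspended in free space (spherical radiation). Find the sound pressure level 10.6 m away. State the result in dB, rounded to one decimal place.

The power spreads over a sphere of area 4π·r², so L_p = L_w − 10·log₁₀(4π·r²).
4π·r² = 1412 m², 10·log₁₀ of that is 31.498 dB.
L_p = 98 − 31.498 = 66.50 dB.

66.5 dB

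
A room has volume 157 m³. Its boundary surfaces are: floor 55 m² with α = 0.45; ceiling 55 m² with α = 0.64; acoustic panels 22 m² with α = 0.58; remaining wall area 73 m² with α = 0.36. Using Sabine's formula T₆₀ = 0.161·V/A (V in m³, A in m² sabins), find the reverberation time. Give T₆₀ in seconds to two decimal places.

Summing Sᵢαᵢ: 55·0.45 + 55·0.64 + 22·0.58 + 73·0.36 = 98.99 m².
T₆₀ = 0.161·V/A = 0.161·157/98.99 = 0.255 s.

0.26 s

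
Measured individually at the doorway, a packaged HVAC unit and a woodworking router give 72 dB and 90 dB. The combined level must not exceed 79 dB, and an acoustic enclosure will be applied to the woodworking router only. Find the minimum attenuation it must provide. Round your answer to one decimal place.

12.0 dB

The untreated sources together contribute 10^(72/10) = 1.585e+07, i.e. 72.00 dB.
The limit corresponds to 10^(79/10) = 7.943e+07; subtracting the fixed part leaves 6.358e+07 for the woodworking router, i.e. 78.03 dB.
So the woodworking router must be reduced from 90 to 78.03 dB: IL = 11.97 dB.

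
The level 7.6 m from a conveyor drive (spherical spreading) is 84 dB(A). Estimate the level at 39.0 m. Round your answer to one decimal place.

69.8 dB(A)

Point-source attenuation: ΔL = 20·log₁₀(r₂/r₁) = 20·log₁₀(39.0/7.6) = 14.205 dB.
L₂ = 84 − 20·log₁₀(39.0/7.6) = 84 − 14.205 = 69.79 dB(A).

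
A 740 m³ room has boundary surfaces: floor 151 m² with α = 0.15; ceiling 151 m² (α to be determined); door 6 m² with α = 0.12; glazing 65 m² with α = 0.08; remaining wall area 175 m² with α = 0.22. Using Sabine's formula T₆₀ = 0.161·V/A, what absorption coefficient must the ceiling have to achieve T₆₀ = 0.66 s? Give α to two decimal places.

0.75

Required total absorption A = 0.161·740/0.66 = 180.52 m².
Absorption from the other surfaces = 151·0.15 + 6·0.12 + 65·0.08 + 175·0.22 = 67.07 m², so the ceiling must supply 113.45 m² over 151 m².
α = 113.45/151 = 0.751.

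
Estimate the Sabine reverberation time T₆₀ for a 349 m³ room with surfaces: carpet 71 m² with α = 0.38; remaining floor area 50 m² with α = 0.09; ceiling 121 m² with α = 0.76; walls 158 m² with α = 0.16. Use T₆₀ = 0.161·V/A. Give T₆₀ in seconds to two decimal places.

0.38 s

A = Σ Sᵢαᵢ = 71·0.38 + 50·0.09 + 121·0.76 + 158·0.16 = 148.72 m².
T₆₀ = 0.161 × 349 / 148.72 = 0.378 s.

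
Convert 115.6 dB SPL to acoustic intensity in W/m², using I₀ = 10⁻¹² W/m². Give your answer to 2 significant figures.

0.36 W/m²

I/I₀ = 10^(115.6/10) = 3.631e+11, so I = 3.631e+11 × 10⁻¹² W/m².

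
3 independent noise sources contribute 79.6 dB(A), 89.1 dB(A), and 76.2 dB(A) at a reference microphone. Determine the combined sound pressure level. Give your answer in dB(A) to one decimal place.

Incoherent sources combine by intensity addition: L_total = 10·log₁₀(Σ 10^(L_i/10)).
Σ 10^(L/10) = 10^(79.6/10) + 10^(89.1/10) + 10^(76.2/10) = 9.457e+08.
L_total = 10·log₁₀(9.457e+08) = 89.76 dB(A).

89.8 dB(A)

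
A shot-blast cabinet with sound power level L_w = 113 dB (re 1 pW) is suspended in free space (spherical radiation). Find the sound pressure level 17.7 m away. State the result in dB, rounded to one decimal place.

The power spreads over a sphere of area 4π·r², so L_p = L_w − 10·log₁₀(4π·r²).
4π·r² = 3937 m², 10·log₁₀ of that is 35.952 dB.
L_p = 113 − 35.952 = 77.05 dB.

77.0 dB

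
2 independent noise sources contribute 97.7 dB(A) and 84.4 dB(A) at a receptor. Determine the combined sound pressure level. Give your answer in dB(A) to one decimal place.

Incoherent sources combine by intensity addition: L_total = 10·log₁₀(Σ 10^(L_i/10)).
Σ 10^(L/10) = 10^(97.7/10) + 10^(84.4/10) = 6.164e+09.
L_total = 10·log₁₀(6.164e+09) = 97.90 dB(A).

97.9 dB(A)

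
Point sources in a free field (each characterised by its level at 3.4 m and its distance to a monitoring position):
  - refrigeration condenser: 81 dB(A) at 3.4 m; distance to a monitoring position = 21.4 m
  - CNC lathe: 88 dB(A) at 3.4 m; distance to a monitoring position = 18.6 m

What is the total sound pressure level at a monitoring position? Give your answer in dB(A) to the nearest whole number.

Propagate each source to the receiver with L = L_ref − 20·log₁₀(r/r_ref), then add intensities.
refrigeration condenser: 81 − 20·log₁₀(21.4/3.4) = 81 − 15.98 = 65.02 dB(A).
CNC lathe: 88 − 20·log₁₀(18.6/3.4) = 88 − 14.76 = 73.24 dB(A).
Σ 10^(L/10) = 2.426e+07 → L_total = 10·log₁₀(2.426e+07) = 73.85 dB(A).

74 dB(A)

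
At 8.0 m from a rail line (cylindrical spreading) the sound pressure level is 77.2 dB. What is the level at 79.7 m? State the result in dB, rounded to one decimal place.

67.2 dB

Cylindrical spreading from a line source gives a 10·log₁₀(r₂/r₁) drop.
L₂ = 77.2 − 10·log₁₀(79.7/8.0) = 77.2 − 9.984 = 67.22 dB.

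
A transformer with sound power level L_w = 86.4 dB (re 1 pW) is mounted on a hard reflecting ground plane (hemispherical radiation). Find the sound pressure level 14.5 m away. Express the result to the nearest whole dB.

L_p = L_w − 10·log₁₀(2π·r²) with r = 14.5 m.
2π·r² = 1321 m², 10·log₁₀ of that is 31.209 dB.
L_p = 86.4 − 31.209 = 55.19 dB.

55 dB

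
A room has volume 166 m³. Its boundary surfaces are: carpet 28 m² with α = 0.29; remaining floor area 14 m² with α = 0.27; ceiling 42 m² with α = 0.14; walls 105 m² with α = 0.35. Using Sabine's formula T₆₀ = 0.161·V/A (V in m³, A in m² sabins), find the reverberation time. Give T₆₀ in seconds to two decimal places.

0.49 s

A = Σ Sᵢαᵢ = 28·0.29 + 14·0.27 + 42·0.14 + 105·0.35 = 54.53 m².
T₆₀ = 0.161 × 166 / 54.53 = 0.490 s.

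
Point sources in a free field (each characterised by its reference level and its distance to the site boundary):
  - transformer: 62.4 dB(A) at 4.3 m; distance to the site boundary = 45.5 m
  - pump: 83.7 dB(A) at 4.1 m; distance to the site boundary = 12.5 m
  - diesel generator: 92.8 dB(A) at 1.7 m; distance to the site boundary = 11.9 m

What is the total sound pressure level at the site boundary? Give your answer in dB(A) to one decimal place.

78.1 dB(A)

Propagate each source to the receiver with L = L_ref − 20·log₁₀(r/r_ref), then add intensities.
transformer: 62.4 − 20·log₁₀(45.5/4.3) = 62.4 − 20.49 = 41.91 dB(A).
pump: 83.7 − 20·log₁₀(12.5/4.1) = 83.7 − 9.68 = 74.02 dB(A).
diesel generator: 92.8 − 20·log₁₀(11.9/1.7) = 92.8 − 16.90 = 75.90 dB(A).
Σ 10^(L/10) = 6.412e+07 → L_total = 10·log₁₀(6.412e+07) = 78.07 dB(A).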